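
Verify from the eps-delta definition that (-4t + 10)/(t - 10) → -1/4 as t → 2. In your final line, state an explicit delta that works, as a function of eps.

Suppose eps > 0. We want delta > 0 with 0 < |t − 2| < delta ⇒ |(-4t + 10)/(t - 10) + 1/4| < eps.
Combining over a common denominator, (-4t + 10)/(t - 10) + 1/4 = [(-4t + 10)·(-8) − 2·(t - 10)] / [(-8)·(t - 10)] = 30(t − 2) / ((-8)(t - 10)).
So |(-4t + 10)/(t - 10) + 1/4| = 30|t − 2| / (8·|t − 10|).
Require delta ≤ 4, so |t − 10| ≥ |-8| − |t − 2| > 8 − 4 = 4.
Hence |(-4t + 10)/(t - 10) + 1/4| < 30|t − 2|/(8·4) = (15/16)|t − 2|, which is < eps once |t − 2| < (16/15)eps.
Take delta = min(4, (16/15)eps). Then 0 < |t − 2| < delta forces both bounds, so |(-4t + 10)/(t - 10) + 1/4| < eps.

delta = min(4, (16/15)eps)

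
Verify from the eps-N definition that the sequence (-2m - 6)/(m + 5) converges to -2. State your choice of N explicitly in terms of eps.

Let eps > 0. For m ≥ 1, |(-2m - 6)/(m + 5) + 2| = |4|/((m + 5)) = 4/((m + 5)).
Since m + 5 ≥ m for m ≥ 1, this is ≤ 4/(m) = 4/m.
So |(-2m - 6)/(m + 5) + 2| < eps whenever m > 4/eps.
Take N = 4/eps. If m > N then |(-2m - 6)/(m + 5) + 2| ≤ 4/m < eps.

N = 4/eps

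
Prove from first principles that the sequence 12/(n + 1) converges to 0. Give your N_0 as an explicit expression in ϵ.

Let ϵ > 0 be given. For n ≥ 1, |12/(n + 1) − 0| = 12/(n + 1) ≤ 12/n.
We need 12/n < ϵ, i.e. n > 12/ϵ.
Take N_0 = 12/ϵ. If n > N_0 then |12/(n + 1)| ≤ 12/n < ϵ.

N_0 = 12/ϵ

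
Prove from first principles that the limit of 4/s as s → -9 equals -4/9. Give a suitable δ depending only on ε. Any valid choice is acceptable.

δ = min(9/2, (81/8)ε)

Fix ε > 0. We seek δ > 0 such that 0 < |s + 9| < δ implies |4/s + 4/9| < ε.
|4/s + 4/9| = 4·|-9 − s|/(9·|s|) = 4|s + 9|/(9|s|).
Require δ ≤ 9/2 so that |s| > 9 − 9/2 = 9/2, hence 9|s| > 81/2.
Then |4/s + 4/9| < 4|s + 9|/(81/2), which is < ε when |s + 9| < (81/8)ε.
Take δ = min(9/2, (81/8)ε). Then 0 < |s + 9| < δ gives both |s + 9| < 9/2 and |s + 9| < (81/8)ε, so |4/s + 4/9| < ε.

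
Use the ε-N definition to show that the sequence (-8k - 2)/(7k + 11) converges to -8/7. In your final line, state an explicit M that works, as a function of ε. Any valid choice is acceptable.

M = (74/49)/ε

Suppose ε > 0. For k ≥ 1, |(-8k - 2)/(7k + 11) + 8/7| = |74|/(7(7k + 11)) = 74/(7(7k + 11)).
Since 7k + 11 ≥ 7k for k ≥ 1, this is ≤ 74/(7·7k) = (74/49)/k.
So |(-8k - 2)/(7k + 11) + 8/7| < ε whenever k > (74/49)/ε.
Take M = (74/49)/ε. If k > M then |(-8k - 2)/(7k + 11) + 8/7| ≤ (74/49)/k < ε.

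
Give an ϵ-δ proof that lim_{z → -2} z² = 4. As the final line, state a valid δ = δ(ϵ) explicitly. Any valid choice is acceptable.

Fix ϵ > 0. We seek δ > 0 with 0 < |z + 2| < δ ⇒ |z² − 4| < ϵ.
Factor: z² − 4 = (z + 2)(z - 2), so |z² − 4| = |z + 2|·|z - 2|.
Restrict δ ≤ 1. Then |z + 2| < 1 gives |z| < 3, so by the triangle inequality |z - 2| ≤ 3 + 2 = 5.
Hence |z² − 4| ≤ 5|z + 2|, which is < ϵ once |z + 2| < ϵ/5.
Take δ = min(1, ϵ/5). If 0 < |z + 2| < δ then both bounds hold and |z² − 4| ≤ 5|z + 2| < 5·(ϵ/5) = ϵ.

δ = min(1, ϵ/5)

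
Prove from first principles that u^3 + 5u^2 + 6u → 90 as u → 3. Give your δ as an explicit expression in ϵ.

δ = min(1, ϵ/78)

Suppose ϵ > 0. We want δ > 0 such that 0 < |u − 3| < δ implies |(u^3 + 5u^2 + 6u) − 90| < ϵ.
(u^3 + 5u^2 + 6u) − 90 = u^3 + 5u^2 + 6u - 90 = (u − 3)(u^2 + 8u + 30).
So |(u^3 + 5u^2 + 6u) − 90| = |u − 3|·|u^2 + 8u + 30|.
Assume first that |u − 3| < 1, so |u| < 4. Then |u^2 + 8u + 30| ≤ 4^2 + 8·4 + 30 = 78.
Hence |(u^3 + 5u^2 + 6u) − 90| ≤ 78|u − 3| < ϵ provided |u − 3| < ϵ/78.
Take δ = min(1, ϵ/78). Then 0 < |u − 3| < δ gives both |u − 3| < 1 and |u − 3| < ϵ/78, so |(u^3 + 5u^2 + 6u) − 90| < ϵ.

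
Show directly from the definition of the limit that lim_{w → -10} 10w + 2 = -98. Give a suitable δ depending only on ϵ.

Suppose ϵ > 0. We need δ > 0 so that 0 < |w + 10| < δ implies |(10w + 2) + 98| < ϵ.
Since (10w + 2) + 98 = 10(w + 10), we have |(10w + 2) + 98| = 10|w + 10|.
So 10|w + 10| < ϵ exactly when |w + 10| < ϵ/10.
Take δ = ϵ/10. If 0 < |w + 10| < δ then |(10w + 2) + 98| = 10|w + 10| < 10·(ϵ/10) = ϵ.

δ = ϵ/10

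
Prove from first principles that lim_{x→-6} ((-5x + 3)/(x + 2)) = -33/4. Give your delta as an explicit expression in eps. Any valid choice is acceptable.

Suppose eps > 0. We want delta > 0 with 0 < |x + 6| < delta ⇒ |(-5x + 3)/(x + 2) + 33/4| < eps.
Combining over a common denominator, (-5x + 3)/(x + 2) + 33/4 = [(-5x + 3)·(-4) − 33·(x + 2)] / [(-4)·(x + 2)] = -13(x + 6) / ((-4)(x + 2)).
So |(-5x + 3)/(x + 2) + 33/4| = 13|x + 6| / (4·|x + 2|).
Require delta ≤ 2, so |x + 2| ≥ |-4| − |x + 6| > 4 − 2 = 2.
Hence |(-5x + 3)/(x + 2) + 33/4| < 13|x + 6|/(4·2) = (13/8)|x + 6|, which is < eps once |x + 6| < (8/13)eps.
Take delta = min(2, (8/13)eps). Then 0 < |x + 6| < delta forces both bounds, so |(-5x + 3)/(x + 2) + 33/4| < eps.

delta = min(2, (8/13)eps)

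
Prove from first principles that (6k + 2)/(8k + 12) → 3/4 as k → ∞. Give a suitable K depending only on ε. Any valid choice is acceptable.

K = (7/8)/ε

Let ε > 0. For k ≥ 1, |(6k + 2)/(8k + 12) − (3/4)| = |-56|/(8(8k + 12)) = 56/(8(8k + 12)).
Since 8k + 12 ≥ 8k for k ≥ 1, this is ≤ 56/(8·8k) = (7/8)/k.
So |(6k + 2)/(8k + 12) − (3/4)| < ε whenever k > (7/8)/ε.
Take K = (7/8)/ε. If k > K then |(6k + 2)/(8k + 12) − (3/4)| ≤ (7/8)/k < ε.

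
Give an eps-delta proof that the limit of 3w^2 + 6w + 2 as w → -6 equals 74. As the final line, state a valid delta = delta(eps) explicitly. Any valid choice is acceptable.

delta = min(1, eps/33)

Let eps > 0. We want delta > 0 such that 0 < |w + 6| < delta implies |(3w^2 + 6w + 2) − 74| < eps.
(3w^2 + 6w + 2) − 74 = 3w^2 + 6w - 72 = (w + 6)(3w - 12).
So |(3w^2 + 6w + 2) − 74| = |w + 6|·|3w - 12|.
Assume first that |w + 6| < 1, so |w| < 7. Then |3w - 12| ≤ 3·7 + 12 = 33.
Hence |(3w^2 + 6w + 2) − 74| ≤ 33|w + 6| < eps provided |w + 6| < eps/33.
Take delta = min(1, eps/33). Then 0 < |w + 6| < delta gives both |w + 6| < 1 and |w + 6| < eps/33, so |(3w^2 + 6w + 2) − 74| < eps.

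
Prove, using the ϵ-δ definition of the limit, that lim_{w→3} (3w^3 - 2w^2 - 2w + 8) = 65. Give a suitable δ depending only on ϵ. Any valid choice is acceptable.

δ = min(1, ϵ/95)

Suppose ϵ > 0. We want δ > 0 such that 0 < |w − 3| < δ implies |(3w^3 - 2w^2 - 2w + 8) − 65| < ϵ.
(3w^3 - 2w^2 - 2w + 8) − 65 = 3w^3 - 2w^2 - 2w - 57 = (w − 3)(3w^2 + 7w + 19).
So |(3w^3 - 2w^2 - 2w + 8) − 65| = |w − 3|·|3w^2 + 7w + 19|.
Assume first that |w − 3| < 1, so |w| < 4. Then |3w^2 + 7w + 19| ≤ 3·4^2 + 7·4 + 19 = 95.
Hence |(3w^3 - 2w^2 - 2w + 8) − 65| ≤ 95|w − 3| < ϵ provided |w − 3| < ϵ/95.
Choosing δ = min(1, ϵ/95) ensures both conditions, hence |(3w^3 - 2w^2 - 2w + 8) − 65| < ϵ.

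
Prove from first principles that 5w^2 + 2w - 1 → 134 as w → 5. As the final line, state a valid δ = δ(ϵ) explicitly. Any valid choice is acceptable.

δ = min(1, ϵ/57)

Let ϵ > 0 be given. We want δ > 0 such that 0 < |w − 5| < δ implies |(5w^2 + 2w - 1) − 134| < ϵ.
(5w^2 + 2w - 1) − 134 = 5w^2 + 2w - 135 = (w − 5)(5w + 27).
So |(5w^2 + 2w - 1) − 134| = |w − 5|·|5w + 27|.
Require δ ≤ 1. Then |w − 5| < 1 gives |w| < 6, and by the triangle inequality |5w + 27| ≤ 5·6 + 27 = 57.
Hence |(5w^2 + 2w - 1) − 134| ≤ 57|w − 5| < ϵ provided |w − 5| < ϵ/57.
Take δ = min(1, ϵ/57). Then 0 < |w − 5| < δ gives both |w − 5| < 1 and |w − 5| < ϵ/57, so |(5w^2 + 2w - 1) − 134| < ϵ.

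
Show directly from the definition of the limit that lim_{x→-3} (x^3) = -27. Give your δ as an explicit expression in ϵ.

Let ϵ > 0 be given. We seek δ > 0 with 0 < |x + 3| < δ ⇒ |x^3 + 27| < ϵ.
Factor: x^3 + 27 = (x + 3)(x^2 - 3x + 9), so |x^3 + 27| = |x + 3|·|x^2 - 3x + 9|.
Impose δ ≤ 1 so that |x| < 4; then |x^2 - 3x + 9| ≤ 37.
Hence |x^3 + 27| ≤ 37|x + 3|, which is < ϵ once |x + 3| < ϵ/37.
Take δ = min(1, ϵ/37). If 0 < |x + 3| < δ then both bounds hold and |x^3 + 27| ≤ 37|x + 3| < 37·(ϵ/37) = ϵ.

δ = min(1, ϵ/37)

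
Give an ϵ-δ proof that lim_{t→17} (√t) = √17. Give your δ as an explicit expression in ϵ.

Let ϵ > 0. We want δ > 0 such that 0 < |t − 17| < δ implies |√t − √17| < ϵ.
Rationalise: √t − √17 = (t − 17)/(√t + √17), so |√t − √17| = |t − 17|/(√t + √17).
Restrict δ ≤ 17 so that |t − 17| < 17 forces t > 0, and then √t + √17 > √17.
Hence |√t − √17| < |t − 17|/√17, which is < ϵ once |t − 17| < √17·ϵ.
Take δ = min(17, √17·ϵ). If 0 < |t − 17| < δ then t > 0 and |√t − √17| < |t − 17|/√17 < ϵ.

δ = min(17, √17·ϵ)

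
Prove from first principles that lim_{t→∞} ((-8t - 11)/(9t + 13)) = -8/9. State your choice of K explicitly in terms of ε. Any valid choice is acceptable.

Suppose ε > 0. We seek K > 0 such that t > K implies |(-8t - 11)/(9t + 13) + 8/9| < ε.
(-8t - 11)/(9t + 13) + 8/9 = (9(-8t - 11) − (-8)(9t + 13)) / (9(9t + 13)) = 5/(9(9t + 13)).
For t > 0 we have 9t + 13 > 9t, so |(-8t - 11)/(9t + 13) + 8/9| = 5/(9(9t + 13)) < 5/(9·9t) = (5/81)/t.
Thus |(-8t - 11)/(9t + 13) + 8/9| < ε whenever t > (5/81)/ε.
Take K = (5/81)/ε. If t > K then |(-8t - 11)/(9t + 13) + 8/9| < (5/81)/t < ε.

K = (5/81)/ε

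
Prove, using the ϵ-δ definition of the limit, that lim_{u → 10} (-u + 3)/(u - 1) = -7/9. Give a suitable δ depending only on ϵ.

δ = min(9/2, (81/4)ϵ)

Let ϵ > 0. We want δ > 0 with 0 < |u − 10| < δ ⇒ |(-u + 3)/(u - 1) + 7/9| < ϵ.
Combining over a common denominator, (-u + 3)/(u - 1) + 7/9 = [(-u + 3)·9 − (-7)·(u - 1)] / [9·(u - 1)] = -2(u − 10) / (9(u - 1)).
So |(-u + 3)/(u - 1) + 7/9| = 2|u − 10| / (9·|u − 1|).
Require δ ≤ 9/2, so |u − 1| ≥ |9| − |u − 10| > 9 − 9/2 = 9/2.
Hence |(-u + 3)/(u - 1) + 7/9| < 2|u − 10|/(9·(9/2)) = (4/81)|u − 10|, which is < ϵ once |u − 10| < (81/4)ϵ.
Take δ = min(9/2, (81/4)ϵ). Then 0 < |u − 10| < δ forces both bounds, so |(-u + 3)/(u - 1) + 7/9| < ϵ.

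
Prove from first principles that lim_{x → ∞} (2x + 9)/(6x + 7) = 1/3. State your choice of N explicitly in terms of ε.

Suppose ε > 0. We seek N > 0 such that x > N implies |(2x + 9)/(6x + 7) − (1/3)| < ε.
(2x + 9)/(6x + 7) − (1/3) = (6(2x + 9) − 2(6x + 7)) / (6(6x + 7)) = 40/(6(6x + 7)).
For x > 0 we have 6x + 7 > 6x, so |(2x + 9)/(6x + 7) − (1/3)| = 40/(6(6x + 7)) < 40/(6·6x) = (10/9)/x.
Thus |(2x + 9)/(6x + 7) − (1/3)| < ε whenever x > (10/9)/ε.
Take N = (10/9)/ε. If x > N then |(2x + 9)/(6x + 7) − (1/3)| < (10/9)/x < ε.

N = (10/9)/ε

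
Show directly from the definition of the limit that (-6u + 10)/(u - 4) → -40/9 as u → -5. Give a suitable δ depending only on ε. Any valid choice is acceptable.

δ = min(9/2, (81/28)ε)

Suppose ε > 0. We want δ > 0 with 0 < |u + 5| < δ ⇒ |(-6u + 10)/(u - 4) + 40/9| < ε.
Combining over a common denominator, (-6u + 10)/(u - 4) + 40/9 = [(-6u + 10)·(-9) − 40·(u - 4)] / [(-9)·(u - 4)] = 14(u + 5) / ((-9)(u - 4)).
So |(-6u + 10)/(u - 4) + 40/9| = 14|u + 5| / (9·|u − 4|).
Require δ ≤ 9/2, so |u − 4| ≥ |-9| − |u + 5| > 9 − 9/2 = 9/2.
Hence |(-6u + 10)/(u - 4) + 40/9| < 14|u + 5|/(9·(9/2)) = (28/81)|u + 5|, which is < ε once |u + 5| < (81/28)ε.
Take δ = min(9/2, (81/28)ε). Then 0 < |u + 5| < δ forces both bounds, so |(-6u + 10)/(u - 4) + 40/9| < ε.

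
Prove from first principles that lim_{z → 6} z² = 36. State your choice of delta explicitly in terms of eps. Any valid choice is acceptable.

Let eps > 0. We seek delta > 0 with 0 < |z − 6| < delta ⇒ |z² − 36| < eps.
Factor: z² − 36 = (z − 6)(z + 6), so |z² − 36| = |z − 6|·|z + 6|.
Restrict delta ≤ 1. Then |z − 6| < 1 gives |z| < 7, so by the triangle inequality |z + 6| ≤ 7 + 6 = 13.
Hence |z² − 36| ≤ 13|z − 6|, which is < eps once |z − 6| < eps/13.
Take delta = min(1, eps/13). If 0 < |z − 6| < delta then both bounds hold and |z² − 36| ≤ 13|z − 6| < 13·(eps/13) = eps.

delta = min(1, eps/13)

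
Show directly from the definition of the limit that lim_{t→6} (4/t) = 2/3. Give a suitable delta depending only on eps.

Let eps > 0. We seek delta > 0 such that 0 < |t − 6| < delta implies |4/t − (2/3)| < eps.
|4/t − (2/3)| = 4·|6 − t|/(6·|t|) = 4|t − 6|/(6|t|).
Require delta ≤ 3 so that |t| > 6 − 3 = 3, hence 6|t| > 18.
Then |4/t − (2/3)| < 4|t − 6|/18, which is < eps when |t − 6| < (9/2)eps.
Take delta = min(3, (9/2)eps). Then 0 < |t − 6| < delta gives both |t − 6| < 3 and |t − 6| < (9/2)eps, so |4/t − (2/3)| < eps.

delta = min(3, (9/2)eps)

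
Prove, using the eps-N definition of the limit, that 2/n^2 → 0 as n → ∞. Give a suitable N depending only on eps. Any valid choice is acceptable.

N = (2/eps)^{1/2}

Let eps > 0 be given. For n ≥ 1, |2/n^2 − 0| = 2/n^2.
2/n^2 < eps ⇔ n^2 > 2/eps ⇔ n > (2/eps)^{1/2}.
Take N = (2/eps)^{1/2}. Then n > N implies 2/n^2 < eps.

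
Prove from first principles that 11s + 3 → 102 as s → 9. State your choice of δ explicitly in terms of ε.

Let ε > 0 be given. We need δ > 0 so that 0 < |s − 9| < δ implies |(11s + 3) − 102| < ε.
|(11s + 3) − 102| = |11s - 99| = 11|s − 9|.
Thus it suffices that |s − 9| < ε/11.
Take δ = ε/11. If 0 < |s − 9| < δ then |(11s + 3) − 102| = 11|s − 9| < 11·(ε/11) = ε.

δ = ε/11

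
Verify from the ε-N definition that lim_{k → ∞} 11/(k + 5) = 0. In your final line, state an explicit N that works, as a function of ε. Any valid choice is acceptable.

N = 11/ε

Let ε > 0 be given. For k ≥ 1, |11/(k + 5) − 0| = 11/(k + 5) ≤ 11/k.
We need 11/k < ε, i.e. k > 11/ε.
Take N = 11/ε. If k > N then |11/(k + 5)| ≤ 11/k < ε.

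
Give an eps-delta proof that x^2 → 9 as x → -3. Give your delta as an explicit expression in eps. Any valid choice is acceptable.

Fix eps > 0. We seek delta > 0 with 0 < |x + 3| < delta ⇒ |x^2 − 9| < eps.
Factor: x^2 − 9 = (x + 3)(x - 3), so |x^2 − 9| = |x + 3|·|x - 3|.
Impose delta ≤ 1 so that |x| < 4; then |x - 3| ≤ 7.
Hence |x^2 − 9| ≤ 7|x + 3|, which is < eps once |x + 3| < eps/7.
Take delta = min(1, eps/7). If 0 < |x + 3| < delta then both bounds hold and |x^2 − 9| ≤ 7|x + 3| < 7·(eps/7) = eps.

delta = min(1, eps/7)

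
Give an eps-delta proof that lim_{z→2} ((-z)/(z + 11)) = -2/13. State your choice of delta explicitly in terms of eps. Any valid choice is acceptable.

Let eps > 0 be given. We want delta > 0 with 0 < |z − 2| < delta ⇒ |(-z)/(z + 11) + 2/13| < eps.
Combining over a common denominator, (-z)/(z + 11) + 2/13 = [(-z)·13 − (-2)·(z + 11)] / [13·(z + 11)] = -11(z − 2) / (13(z + 11)).
So |(-z)/(z + 11) + 2/13| = 11|z − 2| / (13·|z + 11|).
Require delta ≤ 13/2, so |z + 11| ≥ |13| − |z − 2| > 13 − 13/2 = 13/2.
Hence |(-z)/(z + 11) + 2/13| < 11|z − 2|/(13·(13/2)) = (22/169)|z − 2|, which is < eps once |z − 2| < (169/22)eps.
Take delta = min(13/2, (169/22)eps). Then 0 < |z − 2| < delta forces both bounds, so |(-z)/(z + 11) + 2/13| < eps.

delta = min(13/2, (169/22)eps)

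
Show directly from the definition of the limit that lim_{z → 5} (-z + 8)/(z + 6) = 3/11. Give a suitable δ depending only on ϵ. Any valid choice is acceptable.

Fix ϵ > 0. We want δ > 0 with 0 < |z − 5| < δ ⇒ |(-z + 8)/(z + 6) − (3/11)| < ϵ.
Combining over a common denominator, (-z + 8)/(z + 6) − (3/11) = [(-z + 8)·11 − 3·(z + 6)] / [11·(z + 6)] = -14(z − 5) / (11(z + 6)).
So |(-z + 8)/(z + 6) − (3/11)| = 14|z − 5| / (11·|z + 6|).
Require δ ≤ 11/2, so |z + 6| ≥ |11| − |z − 5| > 11 − 11/2 = 11/2.
Hence |(-z + 8)/(z + 6) − (3/11)| < 14|z − 5|/(11·(11/2)) = (28/121)|z − 5|, which is < ϵ once |z − 5| < (121/28)ϵ.
Take δ = min(11/2, (121/28)ϵ). Then 0 < |z − 5| < δ forces both bounds, so |(-z + 8)/(z + 6) − (3/11)| < ϵ.

δ = min(11/2, (121/28)ϵ)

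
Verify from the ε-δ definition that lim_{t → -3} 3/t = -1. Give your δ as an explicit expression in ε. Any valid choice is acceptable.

Suppose ε > 0. We seek δ > 0 such that 0 < |t + 3| < δ implies |3/t + 1| < ε.
|3/t + 1| = 3·|-3 − t|/(3·|t|) = 3|t + 3|/(3|t|).
Restrict δ ≤ 3/2. Then |t + 3| < 3/2 gives |t| > 3/2, so 3|t| > 9/2.
Then |3/t + 1| < 3|t + 3|/(9/2), which is < ε when |t + 3| < (3/2)ε.
Take δ = min(3/2, (3/2)ε). Then 0 < |t + 3| < δ gives both |t + 3| < 3/2 and |t + 3| < (3/2)ε, so |3/t + 1| < ε.

δ = min(3/2, (3/2)ε)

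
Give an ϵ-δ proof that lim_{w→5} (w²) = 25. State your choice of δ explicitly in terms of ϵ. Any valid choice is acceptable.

Let ϵ > 0 be given. We seek δ > 0 with 0 < |w − 5| < δ ⇒ |w² − 25| < ϵ.
Factor: w² − 25 = (w − 5)(w + 5), so |w² − 25| = |w − 5|·|w + 5|.
Restrict δ ≤ 1. Then |w − 5| < 1 gives |w| < 6, so by the triangle inequality |w + 5| ≤ 6 + 5 = 11.
Hence |w² − 25| ≤ 11|w − 5|, which is < ϵ once |w − 5| < ϵ/11.
Take δ = min(1, ϵ/11). If 0 < |w − 5| < δ then both bounds hold and |w² − 25| ≤ 11|w − 5| < 11·(ϵ/11) = ϵ.

δ = min(1, ϵ/11)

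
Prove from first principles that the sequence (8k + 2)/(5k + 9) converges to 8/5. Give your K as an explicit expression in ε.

Let ε > 0. For k ≥ 1, |(8k + 2)/(5k + 9) − (8/5)| = |-62|/(5(5k + 9)) = 62/(5(5k + 9)).
Since 5k + 9 ≥ 5k for k ≥ 1, this is ≤ 62/(5·5k) = (62/25)/k.
So |(8k + 2)/(5k + 9) − (8/5)| < ε whenever k > (62/25)/ε.
Take K = (62/25)/ε. If k > K then |(8k + 2)/(5k + 9) − (8/5)| ≤ (62/25)/k < ε.

K = (62/25)/ε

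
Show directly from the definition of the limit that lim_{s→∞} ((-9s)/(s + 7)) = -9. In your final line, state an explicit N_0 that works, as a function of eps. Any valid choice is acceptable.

N_0 = 63/eps

Let eps > 0 be given. We seek N_0 > 0 such that s > N_0 implies |(-9s)/(s + 7) + 9| < eps.
(-9s)/(s + 7) + 9 = ((-9s) − (-9)(s + 7)) / ((s + 7)) = 63/((s + 7)).
For s > 0 we have s + 7 > s, so |(-9s)/(s + 7) + 9| = 63/((s + 7)) < 63/(s) = 63/s.
Thus |(-9s)/(s + 7) + 9| < eps whenever s > 63/eps.
Take N_0 = 63/eps. If s > N_0 then |(-9s)/(s + 7) + 9| < 63/s < eps.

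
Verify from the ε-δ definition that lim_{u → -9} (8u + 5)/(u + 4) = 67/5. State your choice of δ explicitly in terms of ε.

Let ε > 0 be given. We want δ > 0 with 0 < |u + 9| < δ ⇒ |(8u + 5)/(u + 4) − (67/5)| < ε.
Combining over a common denominator, (8u + 5)/(u + 4) − (67/5) = [(8u + 5)·(-5) − (-67)·(u + 4)] / [(-5)·(u + 4)] = 27(u + 9) / ((-5)(u + 4)).
So |(8u + 5)/(u + 4) − (67/5)| = 27|u + 9| / (5·|u + 4|).
Require δ ≤ 5/2, so |u + 4| ≥ |-5| − |u + 9| > 5 − 5/2 = 5/2.
Hence |(8u + 5)/(u + 4) − (67/5)| < 27|u + 9|/(5·(5/2)) = (54/25)|u + 9|, which is < ε once |u + 9| < (25/54)ε.
Take δ = min(5/2, (25/54)ε). Then 0 < |u + 9| < δ forces both bounds, so |(8u + 5)/(u + 4) − (67/5)| < ε.

δ = min(5/2, (25/54)ε)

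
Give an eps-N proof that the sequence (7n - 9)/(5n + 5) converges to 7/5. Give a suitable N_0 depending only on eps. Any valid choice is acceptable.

N_0 = (16/5)/eps

Fix eps > 0. For n ≥ 1, |(7n - 9)/(5n + 5) − (7/5)| = |-80|/(5(5n + 5)) = 80/(5(5n + 5)).
Since 5n + 5 ≥ 5n for n ≥ 1, this is ≤ 80/(5·5n) = (16/5)/n.
So |(7n - 9)/(5n + 5) − (7/5)| < eps whenever n > (16/5)/eps.
Take N_0 = (16/5)/eps. If n > N_0 then |(7n - 9)/(5n + 5) − (7/5)| ≤ (16/5)/n < eps.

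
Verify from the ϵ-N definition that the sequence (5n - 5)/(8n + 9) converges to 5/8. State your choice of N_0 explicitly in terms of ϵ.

N_0 = (85/64)/ϵ

Let ϵ > 0 be given. For n ≥ 1, |(5n - 5)/(8n + 9) − (5/8)| = |-85|/(8(8n + 9)) = 85/(8(8n + 9)).
Since 8n + 9 ≥ 8n for n ≥ 1, this is ≤ 85/(8·8n) = (85/64)/n.
So |(5n - 5)/(8n + 9) − (5/8)| < ϵ whenever n > (85/64)/ϵ.
Take N_0 = (85/64)/ϵ. If n > N_0 then |(5n - 5)/(8n + 9) − (5/8)| ≤ (85/64)/n < ϵ.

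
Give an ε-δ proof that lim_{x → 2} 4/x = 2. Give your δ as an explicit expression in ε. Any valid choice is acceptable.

δ = min(1, (1/2)ε)

Suppose ε > 0. We seek δ > 0 such that 0 < |x − 2| < δ implies |4/x − 2| < ε.
|4/x − 2| = 4·|2 − x|/(2·|x|) = 4|x − 2|/(2|x|).
Restrict δ ≤ 1. Then |x − 2| < 1 gives |x| > 1, so 2|x| > 2.
Then |4/x − 2| < 4|x − 2|/2, which is < ε when |x − 2| < (1/2)ε.
Take δ = min(1, (1/2)ε). Then 0 < |x − 2| < δ gives both |x − 2| < 1 and |x − 2| < (1/2)ε, so |4/x − 2| < ε.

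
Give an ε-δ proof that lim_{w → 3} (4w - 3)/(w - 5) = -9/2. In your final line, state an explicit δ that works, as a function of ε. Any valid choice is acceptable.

Let ε > 0. We want δ > 0 with 0 < |w − 3| < δ ⇒ |(4w - 3)/(w - 5) + 9/2| < ε.
Combining over a common denominator, (4w - 3)/(w - 5) + 9/2 = [(4w - 3)·(-2) − 9·(w - 5)] / [(-2)·(w - 5)] = -17(w − 3) / ((-2)(w - 5)).
So |(4w - 3)/(w - 5) + 9/2| = 17|w − 3| / (2·|w − 5|).
Require δ ≤ 1, so |w − 5| ≥ |-2| − |w − 3| > 2 − 1 = 1.
Hence |(4w - 3)/(w - 5) + 9/2| < 17|w − 3|/(2·1) = (17/2)|w − 3|, which is < ε once |w − 3| < (2/17)ε.
Take δ = min(1, (2/17)ε). Then 0 < |w − 3| < δ forces both bounds, so |(4w - 3)/(w - 5) + 9/2| < ε.

δ = min(1, (2/17)ε)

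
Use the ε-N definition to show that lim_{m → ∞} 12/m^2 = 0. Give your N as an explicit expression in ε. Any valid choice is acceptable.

N = (12/ε)^{1/2}

Let ε > 0. For m ≥ 1, |12/m^2 − 0| = 12/m^2.
12/m^2 < ε ⇔ m^2 > 12/ε ⇔ m > (12/ε)^{1/2}.
Take N = (12/ε)^{1/2}. Then m > N implies 12/m^2 < ε.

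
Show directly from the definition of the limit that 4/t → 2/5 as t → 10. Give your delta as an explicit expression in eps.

delta = min(5, (25/2)eps)

Fix eps > 0. We seek delta > 0 such that 0 < |t − 10| < delta implies |4/t − (2/5)| < eps.
|4/t − (2/5)| = 4·|10 − t|/(10·|t|) = 4|t − 10|/(10|t|).
Restrict delta ≤ 5. Then |t − 10| < 5 gives |t| > 5, so 10|t| > 50.
Then |4/t − (2/5)| < 4|t − 10|/50, which is < eps when |t − 10| < (25/2)eps.
Take delta = min(5, (25/2)eps). Then 0 < |t − 10| < delta gives both |t − 10| < 5 and |t − 10| < (25/2)eps, so |4/t − (2/5)| < eps.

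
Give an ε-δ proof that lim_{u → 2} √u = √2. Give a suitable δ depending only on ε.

δ = min(2, √2·ε)

Let ε > 0 be given. We want δ > 0 such that 0 < |u − 2| < δ implies |√u − √2| < ε.
Multiplying by the conjugate, |√u − √2| = |u − 2|/(√u + √2).
Restrict δ ≤ 2 so that |u − 2| < 2 forces u > 0, and then √u + √2 > √2.
Hence |√u − √2| < |u − 2|/√2, which is < ε once |u − 2| < √2·ε.
Take δ = min(2, √2·ε). If 0 < |u − 2| < δ then u > 0 and |√u − √2| < |u − 2|/√2 < ε.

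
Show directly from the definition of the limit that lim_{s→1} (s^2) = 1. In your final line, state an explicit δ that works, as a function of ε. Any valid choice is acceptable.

Let ε > 0 be given. We seek δ > 0 with 0 < |s − 1| < δ ⇒ |s^2 − 1| < ε.
Factor: s^2 − 1 = (s − 1)(s + 1), so |s^2 − 1| = |s − 1|·|s + 1|.
Impose δ ≤ 2 so that |s| < 3; then |s + 1| ≤ 4.
Hence |s^2 − 1| ≤ 4|s − 1|, which is < ε once |s − 1| < ε/4.
Take δ = min(2, ε/4). If 0 < |s − 1| < δ then both bounds hold and |s^2 − 1| ≤ 4|s − 1| < 4·(ε/4) = ε.

δ = min(2, ε/4)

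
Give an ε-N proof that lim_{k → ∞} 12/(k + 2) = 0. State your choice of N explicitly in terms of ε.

N = 12/ε

Let ε > 0 be given. For k ≥ 1, |12/(k + 2) − 0| = 12/(k + 2) ≤ 12/k.
We need 12/k < ε, i.e. k > 12/ε.
Take N = 12/ε. If k > N then |12/(k + 2)| ≤ 12/k < ε.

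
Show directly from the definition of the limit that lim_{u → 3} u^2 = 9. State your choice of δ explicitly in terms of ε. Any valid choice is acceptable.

Fix ε > 0. We seek δ > 0 with 0 < |u − 3| < δ ⇒ |u^2 − 9| < ε.
Factor: u^2 − 9 = (u − 3)(u + 3), so |u^2 − 9| = |u − 3|·|u + 3|.
Restrict δ ≤ 2. Then |u − 3| < 2 gives |u| < 5, so by the triangle inequality |u + 3| ≤ 5 + 3 = 8.
Hence |u^2 − 9| ≤ 8|u − 3|, which is < ε once |u − 3| < ε/8.
Take δ = min(2, ε/8). If 0 < |u − 3| < δ then both bounds hold and |u^2 − 9| ≤ 8|u − 3| < 8·(ε/8) = ε.

δ = min(2, ε/8)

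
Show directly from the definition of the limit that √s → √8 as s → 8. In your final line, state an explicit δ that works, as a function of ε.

δ = min(8, √8·ε)

Suppose ε > 0. We want δ > 0 such that 0 < |s − 8| < δ implies |√s − √8| < ε.
Rationalise: √s − √8 = (s − 8)/(√s + √8), so |√s − √8| = |s − 8|/(√s + √8).
Restrict δ ≤ 8 so that |s − 8| < 8 forces s > 0, and then √s + √8 > √8.
Hence |√s − √8| < |s − 8|/√8, which is < ε once |s − 8| < √8·ε.
Take δ = min(8, √8·ε). If 0 < |s − 8| < δ then s > 0 and |√s − √8| < |s − 8|/√8 < ε.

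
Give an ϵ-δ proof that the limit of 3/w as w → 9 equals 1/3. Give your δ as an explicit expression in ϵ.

δ = min(9/2, (27/2)ϵ)

Let ϵ > 0. We seek δ > 0 such that 0 < |w − 9| < δ implies |3/w − (1/3)| < ϵ.
|3/w − (1/3)| = 3·|9 − w|/(9·|w|) = 3|w − 9|/(9|w|).
Restrict δ ≤ 9/2. Then |w − 9| < 9/2 gives |w| > 9/2, so 9|w| > 81/2.
Then |3/w − (1/3)| < 3|w − 9|/(81/2), which is < ϵ when |w − 9| < (27/2)ϵ.
Take δ = min(9/2, (27/2)ϵ). Then 0 < |w − 9| < δ gives both |w − 9| < 9/2 and |w − 9| < (27/2)ϵ, so |3/w − (1/3)| < ϵ.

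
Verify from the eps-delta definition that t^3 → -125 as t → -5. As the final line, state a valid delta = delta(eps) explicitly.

delta = min(1, eps/91)

Suppose eps > 0. We seek delta > 0 with 0 < |t + 5| < delta ⇒ |t^3 + 125| < eps.
Factor: t^3 + 125 = (t + 5)(t^2 - 5t + 25), so |t^3 + 125| = |t + 5|·|t^2 - 5t + 25|.
Impose delta ≤ 1 so that |t| < 6; then |t^2 - 5t + 25| ≤ 91.
Hence |t^3 + 125| ≤ 91|t + 5|, which is < eps once |t + 5| < eps/91.
Take delta = min(1, eps/91). If 0 < |t + 5| < delta then both bounds hold and |t^3 + 125| ≤ 91|t + 5| < 91·(eps/91) = eps.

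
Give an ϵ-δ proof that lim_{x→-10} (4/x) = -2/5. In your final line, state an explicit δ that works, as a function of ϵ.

δ = min(5, (25/2)ϵ)

Fix ϵ > 0. We seek δ > 0 such that 0 < |x + 10| < δ implies |4/x + 2/5| < ϵ.
|4/x + 2/5| = 4·|-10 − x|/(10·|x|) = 4|x + 10|/(10|x|).
Restrict δ ≤ 5. Then |x + 10| < 5 gives |x| > 5, so 10|x| > 50.
Then |4/x + 2/5| < 4|x + 10|/50, which is < ϵ when |x + 10| < (25/2)ϵ.
Take δ = min(5, (25/2)ϵ). Then 0 < |x + 10| < δ gives both |x + 10| < 5 and |x + 10| < (25/2)ϵ, so |4/x + 2/5| < ϵ.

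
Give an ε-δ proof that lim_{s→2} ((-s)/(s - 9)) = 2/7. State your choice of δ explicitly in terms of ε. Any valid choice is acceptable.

δ = min(7/2, (49/18)ε)

Fix ε > 0. We want δ > 0 with 0 < |s − 2| < δ ⇒ |(-s)/(s - 9) − (2/7)| < ε.
Combining over a common denominator, (-s)/(s - 9) − (2/7) = [(-s)·(-7) − (-2)·(s - 9)] / [(-7)·(s - 9)] = 9(s − 2) / ((-7)(s - 9)).
So |(-s)/(s - 9) − (2/7)| = 9|s − 2| / (7·|s − 9|).
Require δ ≤ 7/2, so |s − 9| ≥ |-7| − |s − 2| > 7 − 7/2 = 7/2.
Hence |(-s)/(s - 9) − (2/7)| < 9|s − 2|/(7·(7/2)) = (18/49)|s − 2|, which is < ε once |s − 2| < (49/18)ε.
Take δ = min(7/2, (49/18)ε). Then 0 < |s − 2| < δ forces both bounds, so |(-s)/(s - 9) − (2/7)| < ε.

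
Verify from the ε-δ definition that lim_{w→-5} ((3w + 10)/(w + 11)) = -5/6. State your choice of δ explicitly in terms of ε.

δ = min(3, (18/23)ε)

Fix ε > 0. We want δ > 0 with 0 < |w + 5| < δ ⇒ |(3w + 10)/(w + 11) + 5/6| < ε.
Combining over a common denominator, (3w + 10)/(w + 11) + 5/6 = [(3w + 10)·6 − (-5)·(w + 11)] / [6·(w + 11)] = 23(w + 5) / (6(w + 11)).
So |(3w + 10)/(w + 11) + 5/6| = 23|w + 5| / (6·|w + 11|).
Restrict δ ≤ 3. Then |w + 5| < 3 gives |w + 11| = |(w + 5) + 6| ≥ 6 − 3 = 3.
Hence |(3w + 10)/(w + 11) + 5/6| < 23|w + 5|/(6·3) = (23/18)|w + 5|, which is < ε once |w + 5| < (18/23)ε.
Take δ = min(3, (18/23)ε). Then 0 < |w + 5| < δ forces both bounds, so |(3w + 10)/(w + 11) + 5/6| < ε.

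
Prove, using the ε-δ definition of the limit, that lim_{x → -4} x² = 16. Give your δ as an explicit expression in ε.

δ = min(2, ε/10)

Suppose ε > 0. We seek δ > 0 with 0 < |x + 4| < δ ⇒ |x² − 16| < ε.
Factor: x² − 16 = (x + 4)(x - 4), so |x² − 16| = |x + 4|·|x - 4|.
Impose δ ≤ 2 so that |x| < 6; then |x - 4| ≤ 10.
Hence |x² − 16| ≤ 10|x + 4|, which is < ε once |x + 4| < ε/10.
Take δ = min(2, ε/10). If 0 < |x + 4| < δ then both bounds hold and |x² − 16| ≤ 10|x + 4| < 10·(ε/10) = ε.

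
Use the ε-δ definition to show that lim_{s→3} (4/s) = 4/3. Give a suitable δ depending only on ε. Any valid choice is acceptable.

δ = min(3/2, (9/8)ε)

Fix ε > 0. We seek δ > 0 such that 0 < |s − 3| < δ implies |4/s − (4/3)| < ε.
|4/s − (4/3)| = 4·|3 − s|/(3·|s|) = 4|s − 3|/(3|s|).
Restrict δ ≤ 3/2. Then |s − 3| < 3/2 gives |s| > 3/2, so 3|s| > 9/2.
Then |4/s − (4/3)| < 4|s − 3|/(9/2), which is < ε when |s − 3| < (9/8)ε.
Take δ = min(3/2, (9/8)ε). Then 0 < |s − 3| < δ gives both |s − 3| < 3/2 and |s − 3| < (9/8)ε, so |4/s − (4/3)| < ε.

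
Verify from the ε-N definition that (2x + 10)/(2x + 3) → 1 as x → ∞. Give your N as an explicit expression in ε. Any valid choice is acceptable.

Let ε > 0. We seek N > 0 such that x > N implies |(2x + 10)/(2x + 3) − 1| < ε.
(2x + 10)/(2x + 3) − 1 = (2(2x + 10) − 2(2x + 3)) / (2(2x + 3)) = 14/(2(2x + 3)).
For x > 0 we have 2x + 3 > 2x, so |(2x + 10)/(2x + 3) − 1| = 14/(2(2x + 3)) < 14/(2·2x) = (7/2)/x.
Thus |(2x + 10)/(2x + 3) − 1| < ε whenever x > (7/2)/ε.
Take N = (7/2)/ε. If x > N then |(2x + 10)/(2x + 3) − 1| < (7/2)/x < ε.

N = (7/2)/ε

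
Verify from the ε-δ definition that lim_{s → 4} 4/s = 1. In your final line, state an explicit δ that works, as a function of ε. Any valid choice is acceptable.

Fix ε > 0. We seek δ > 0 such that 0 < |s − 4| < δ implies |4/s − 1| < ε.
|4/s − 1| = 4·|4 − s|/(4·|s|) = 4|s − 4|/(4|s|).
Require δ ≤ 2 so that |s| > 4 − 2 = 2, hence 4|s| > 8.
Then |4/s − 1| < 4|s − 4|/8, which is < ε when |s − 4| < 2ε.
Take δ = min(2, 2ε). Then 0 < |s − 4| < δ gives both |s − 4| < 2 and |s − 4| < 2ε, so |4/s − 1| < ε.

δ = min(2, 2ε)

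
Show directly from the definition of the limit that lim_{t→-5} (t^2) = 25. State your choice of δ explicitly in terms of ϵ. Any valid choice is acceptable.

Fix ϵ > 0. We seek δ > 0 with 0 < |t + 5| < δ ⇒ |t^2 − 25| < ϵ.
Factor: t^2 − 25 = (t + 5)(t - 5), so |t^2 − 25| = |t + 5|·|t - 5|.
Restrict δ ≤ 2. Then |t + 5| < 2 gives |t| < 7, so by the triangle inequality |t - 5| ≤ 7 + 5 = 12.
Hence |t^2 − 25| ≤ 12|t + 5|, which is < ϵ once |t + 5| < ϵ/12.
Take δ = min(2, ϵ/12). If 0 < |t + 5| < δ then both bounds hold and |t^2 − 25| ≤ 12|t + 5| < 12·(ϵ/12) = ϵ.

δ = min(2, ϵ/12)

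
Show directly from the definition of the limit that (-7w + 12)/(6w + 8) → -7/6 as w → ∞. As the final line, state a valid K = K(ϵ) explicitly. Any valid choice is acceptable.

Suppose ϵ > 0. We seek K > 0 such that w > K implies |(-7w + 12)/(6w + 8) + 7/6| < ϵ.
(-7w + 12)/(6w + 8) + 7/6 = (6(-7w + 12) − (-7)(6w + 8)) / (6(6w + 8)) = 128/(6(6w + 8)).
For w > 0 we have 6w + 8 > 6w, so |(-7w + 12)/(6w + 8) + 7/6| = 128/(6(6w + 8)) < 128/(6·6w) = (32/9)/w.
Thus |(-7w + 12)/(6w + 8) + 7/6| < ϵ whenever w > (32/9)/ϵ.
Take K = (32/9)/ϵ. If w > K then |(-7w + 12)/(6w + 8) + 7/6| < (32/9)/w < ϵ.

K = (32/9)/ϵ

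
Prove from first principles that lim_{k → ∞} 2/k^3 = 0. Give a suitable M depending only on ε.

Fix ε > 0. For k ≥ 1, |2/k^3 − 0| = 2/k^3.
2/k^3 < ε ⇔ k^3 > 2/ε ⇔ k > (2/ε)^{1/3}.
Take M = (2/ε)^{1/3}. Then k > M implies 2/k^3 < ε.

M = (2/ε)^{1/3}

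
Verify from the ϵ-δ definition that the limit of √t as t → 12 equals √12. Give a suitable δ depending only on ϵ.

δ = min(12, √12·ϵ)

Suppose ϵ > 0. We want δ > 0 such that 0 < |t − 12| < δ implies |√t − √12| < ϵ.
Multiplying by the conjugate, |√t − √12| = |t − 12|/(√t + √12).
Restrict δ ≤ 12 so that |t − 12| < 12 forces t > 0, and then √t + √12 > √12.
Hence |√t − √12| < |t − 12|/√12, which is < ϵ once |t − 12| < √12·ϵ.
Take δ = min(12, √12·ϵ). If 0 < |t − 12| < δ then t > 0 and |√t − √12| < |t − 12|/√12 < ϵ.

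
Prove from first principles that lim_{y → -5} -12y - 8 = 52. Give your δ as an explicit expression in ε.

δ = ε/12

Fix ε > 0. We need δ > 0 so that 0 < |y + 5| < δ implies |(-12y - 8) − 52| < ε.
Since (-12y - 8) − 52 = -12(y + 5), we have |(-12y - 8) − 52| = 12|y + 5|.
So 12|y + 5| < ε exactly when |y + 5| < ε/12.
Choosing δ = ε/12 gives |(-12y - 8) − 52| = 12|y + 5| < ε whenever |y + 5| < δ.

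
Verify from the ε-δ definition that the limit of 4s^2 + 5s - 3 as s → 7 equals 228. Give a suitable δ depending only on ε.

δ = min(2, ε/69)

Let ε > 0 be given. We want δ > 0 such that 0 < |s − 7| < δ implies |(4s^2 + 5s - 3) − 228| < ε.
(4s^2 + 5s - 3) − 228 = 4s^2 + 5s - 231 = (s − 7)(4s + 33).
So |(4s^2 + 5s - 3) − 228| = |s − 7|·|4s + 33|.
Assume first that |s − 7| < 2, so |s| < 9. Then |4s + 33| ≤ 4·9 + 33 = 69.
Hence |(4s^2 + 5s - 3) − 228| ≤ 69|s − 7| < ε provided |s − 7| < ε/69.
Take δ = min(2, ε/69). Then 0 < |s − 7| < δ gives both |s − 7| < 2 and |s − 7| < ε/69, so |(4s^2 + 5s - 3) − 228| < ε.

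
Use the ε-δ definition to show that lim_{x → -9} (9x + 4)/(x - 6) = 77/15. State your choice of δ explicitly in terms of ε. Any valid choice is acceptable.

Fix ε > 0. We want δ > 0 with 0 < |x + 9| < δ ⇒ |(9x + 4)/(x - 6) − (77/15)| < ε.
Combining over a common denominator, (9x + 4)/(x - 6) − (77/15) = [(9x + 4)·(-15) − (-77)·(x - 6)] / [(-15)·(x - 6)] = -58(x + 9) / ((-15)(x - 6)).
So |(9x + 4)/(x - 6) − (77/15)| = 58|x + 9| / (15·|x − 6|).
Require δ ≤ 15/2, so |x − 6| ≥ |-15| − |x + 9| > 15 − 15/2 = 15/2.
Hence |(9x + 4)/(x - 6) − (77/15)| < 58|x + 9|/(15·(15/2)) = (116/225)|x + 9|, which is < ε once |x + 9| < (225/116)ε.
Take δ = min(15/2, (225/116)ε). Then 0 < |x + 9| < δ forces both bounds, so |(9x + 4)/(x - 6) − (77/15)| < ε.

δ = min(15/2, (225/116)ε)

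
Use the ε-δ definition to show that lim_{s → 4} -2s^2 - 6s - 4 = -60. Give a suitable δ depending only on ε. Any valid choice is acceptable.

Let ε > 0 be given. We want δ > 0 such that 0 < |s − 4| < δ implies |(-2s^2 - 6s - 4) + 60| < ε.
(-2s^2 - 6s - 4) + 60 = -2s^2 - 6s + 56 = (s − 4)(-2s - 14).
So |(-2s^2 - 6s - 4) + 60| = |s − 4|·|-2s - 14|.
Assume first that |s − 4| < 2, so |s| < 6. Then |-2s - 14| ≤ 2·6 + 14 = 26.
Hence |(-2s^2 - 6s - 4) + 60| ≤ 26|s − 4| < ε provided |s − 4| < ε/26.
Choosing δ = min(2, ε/26) ensures both conditions, hence |(-2s^2 - 6s - 4) + 60| < ε.

δ = min(2, ε/26)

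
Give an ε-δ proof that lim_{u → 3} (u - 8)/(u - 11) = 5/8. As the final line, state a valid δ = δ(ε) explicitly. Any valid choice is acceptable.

δ = min(4, (32/3)ε)

Fix ε > 0. We want δ > 0 with 0 < |u − 3| < δ ⇒ |(u - 8)/(u - 11) − (5/8)| < ε.
Combining over a common denominator, (u - 8)/(u - 11) − (5/8) = [(u - 8)·(-8) − (-5)·(u - 11)] / [(-8)·(u - 11)] = -3(u − 3) / ((-8)(u - 11)).
So |(u - 8)/(u - 11) − (5/8)| = 3|u − 3| / (8·|u − 11|).
Restrict δ ≤ 4. Then |u − 3| < 4 gives |u − 11| = |(u − 3) + (-8)| ≥ 8 − 4 = 4.
Hence |(u - 8)/(u - 11) − (5/8)| < 3|u − 3|/(8·4) = (3/32)|u − 3|, which is < ε once |u − 3| < (32/3)ε.
Take δ = min(4, (32/3)ε). Then 0 < |u − 3| < δ forces both bounds, so |(u - 8)/(u - 11) − (5/8)| < ε.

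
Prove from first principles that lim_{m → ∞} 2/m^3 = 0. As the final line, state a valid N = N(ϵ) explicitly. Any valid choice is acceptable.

N = (2/ϵ)^{1/3}

Suppose ϵ > 0. For m ≥ 1, |2/m^3 − 0| = 2/m^3.
2/m^3 < ϵ ⇔ m^3 > 2/ϵ ⇔ m > (2/ϵ)^{1/3}.
Take N = (2/ϵ)^{1/3}. Then m > N implies 2/m^3 < ϵ.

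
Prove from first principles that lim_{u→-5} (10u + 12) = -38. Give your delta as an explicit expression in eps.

delta = eps/10

Fix eps > 0. We need delta > 0 so that 0 < |u + 5| < delta implies |(10u + 12) + 38| < eps.
|(10u + 12) + 38| = |10u + 50| = 10|u + 5|.
Thus it suffices that |u + 5| < eps/10.
Take delta = eps/10. If 0 < |u + 5| < delta then |(10u + 12) + 38| = 10|u + 5| < 10·(eps/10) = eps.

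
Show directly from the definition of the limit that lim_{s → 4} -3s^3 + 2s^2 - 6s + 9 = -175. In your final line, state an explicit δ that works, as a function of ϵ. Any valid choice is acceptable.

δ = min(1, ϵ/171)

Let ϵ > 0 be given. We want δ > 0 such that 0 < |s − 4| < δ implies |(-3s^3 + 2s^2 - 6s + 9) + 175| < ϵ.
(-3s^3 + 2s^2 - 6s + 9) + 175 = -3s^3 + 2s^2 - 6s + 184 = (s − 4)(-3s^2 - 10s - 46).
So |(-3s^3 + 2s^2 - 6s + 9) + 175| = |s − 4|·|-3s^2 - 10s - 46|.
Require δ ≤ 1. Then |s − 4| < 1 gives |s| < 5, and by the triangle inequality |-3s^2 - 10s - 46| ≤ 3·5^2 + 10·5 + 46 = 171.
Hence |(-3s^3 + 2s^2 - 6s + 9) + 175| ≤ 171|s − 4| < ϵ provided |s − 4| < ϵ/171.
Choosing δ = min(1, ϵ/171) ensures both conditions, hence |(-3s^3 + 2s^2 - 6s + 9) + 175| < ϵ.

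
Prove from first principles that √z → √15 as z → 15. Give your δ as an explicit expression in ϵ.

Let ϵ > 0. We want δ > 0 such that 0 < |z − 15| < δ implies |√z − √15| < ϵ.
Multiplying by the conjugate, |√z − √15| = |z − 15|/(√z + √15).
Restrict δ ≤ 15 so that |z − 15| < 15 forces z > 0, and then √z + √15 > √15.
Hence |√z − √15| < |z − 15|/√15, which is < ϵ once |z − 15| < √15·ϵ.
Take δ = min(15, √15·ϵ). If 0 < |z − 15| < δ then z > 0 and |√z − √15| < |z − 15|/√15 < ϵ.

δ = min(15, √15·ϵ)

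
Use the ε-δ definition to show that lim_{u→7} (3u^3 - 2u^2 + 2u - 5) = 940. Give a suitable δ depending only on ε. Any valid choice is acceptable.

δ = min(1, ε/479)

Let ε > 0. We want δ > 0 such that 0 < |u − 7| < δ implies |(3u^3 - 2u^2 + 2u - 5) − 940| < ε.
(3u^3 - 2u^2 + 2u - 5) − 940 = 3u^3 - 2u^2 + 2u - 945 = (u − 7)(3u^2 + 19u + 135).
So |(3u^3 - 2u^2 + 2u - 5) − 940| = |u − 7|·|3u^2 + 19u + 135|.
Assume first that |u − 7| < 1, so |u| < 8. Then |3u^2 + 19u + 135| ≤ 3·8^2 + 19·8 + 135 = 479.
Hence |(3u^3 - 2u^2 + 2u - 5) − 940| ≤ 479|u − 7| < ε provided |u − 7| < ε/479.
Choosing δ = min(1, ε/479) ensures both conditions, hence |(3u^3 - 2u^2 + 2u - 5) − 940| < ε.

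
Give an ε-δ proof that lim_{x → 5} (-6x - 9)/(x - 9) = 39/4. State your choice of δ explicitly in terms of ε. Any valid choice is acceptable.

δ = min(2, (8/63)ε)

Let ε > 0 be given. We want δ > 0 with 0 < |x − 5| < δ ⇒ |(-6x - 9)/(x - 9) − (39/4)| < ε.
Combining over a common denominator, (-6x - 9)/(x - 9) − (39/4) = [(-6x - 9)·(-4) − (-39)·(x - 9)] / [(-4)·(x - 9)] = 63(x − 5) / ((-4)(x - 9)).
So |(-6x - 9)/(x - 9) − (39/4)| = 63|x − 5| / (4·|x − 9|).
Require δ ≤ 2, so |x − 9| ≥ |-4| − |x − 5| > 4 − 2 = 2.
Hence |(-6x - 9)/(x - 9) − (39/4)| < 63|x − 5|/(4·2) = (63/8)|x − 5|, which is < ε once |x − 5| < (8/63)ε.
Take δ = min(2, (8/63)ε). Then 0 < |x − 5| < δ forces both bounds, so |(-6x - 9)/(x - 9) − (39/4)| < ε.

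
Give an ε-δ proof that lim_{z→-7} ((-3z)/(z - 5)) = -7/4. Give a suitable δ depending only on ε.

δ = min(6, (24/5)ε)

Fix ε > 0. We want δ > 0 with 0 < |z + 7| < δ ⇒ |(-3z)/(z - 5) + 7/4| < ε.
Combining over a common denominator, (-3z)/(z - 5) + 7/4 = [(-3z)·(-12) − 21·(z - 5)] / [(-12)·(z - 5)] = 15(z + 7) / ((-12)(z - 5)).
So |(-3z)/(z - 5) + 7/4| = 15|z + 7| / (12·|z − 5|).
Require δ ≤ 6, so |z − 5| ≥ |-12| − |z + 7| > 12 − 6 = 6.
Hence |(-3z)/(z - 5) + 7/4| < 15|z + 7|/(12·6) = (5/24)|z + 7|, which is < ε once |z + 7| < (24/5)ε.
Take δ = min(6, (24/5)ε). Then 0 < |z + 7| < δ forces both bounds, so |(-3z)/(z - 5) + 7/4| < ε.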